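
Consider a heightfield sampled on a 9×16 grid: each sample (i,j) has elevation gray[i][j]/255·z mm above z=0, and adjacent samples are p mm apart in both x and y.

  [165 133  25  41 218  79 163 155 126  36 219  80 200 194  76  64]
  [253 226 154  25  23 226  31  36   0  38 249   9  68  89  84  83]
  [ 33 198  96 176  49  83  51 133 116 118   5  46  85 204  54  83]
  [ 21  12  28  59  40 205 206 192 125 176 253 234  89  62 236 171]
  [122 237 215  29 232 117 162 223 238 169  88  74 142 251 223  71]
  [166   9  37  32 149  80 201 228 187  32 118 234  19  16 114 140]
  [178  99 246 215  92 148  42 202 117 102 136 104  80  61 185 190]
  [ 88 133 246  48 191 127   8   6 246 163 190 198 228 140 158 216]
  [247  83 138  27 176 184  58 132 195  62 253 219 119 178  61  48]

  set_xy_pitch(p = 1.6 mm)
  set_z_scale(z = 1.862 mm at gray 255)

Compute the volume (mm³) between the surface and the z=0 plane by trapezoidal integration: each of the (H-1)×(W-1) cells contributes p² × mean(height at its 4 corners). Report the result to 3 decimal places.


height_mm = gray/255 × 1.862; cell vol = 1.6² × mean(4 corners)
unit = 1.6² × 1.862 / (4×255) = 0.00467325 mm³ per gray-sum
row 0: Σ corner-gray over 15 cells = 6571  → 30.7080
row 1: Σ corner-gray over 15 cells = 5796  → 27.0862
row 2: Σ corner-gray over 15 cells = 6970  → 32.5726
row 3: Σ corner-gray over 15 cells = 9019  → 42.1481
row 4: Σ corner-gray over 15 cells = 8211  → 38.3721
row 5: Σ corner-gray over 15 cells = 7244  → 33.8531
row 6: Σ corner-gray over 15 cells = 8494  → 39.6946
row 7: Σ corner-gray over 15 cells = 8533  → 39.8769
Σ rows: total corner-gray = 60838  → 284.3115 mm³

284.311


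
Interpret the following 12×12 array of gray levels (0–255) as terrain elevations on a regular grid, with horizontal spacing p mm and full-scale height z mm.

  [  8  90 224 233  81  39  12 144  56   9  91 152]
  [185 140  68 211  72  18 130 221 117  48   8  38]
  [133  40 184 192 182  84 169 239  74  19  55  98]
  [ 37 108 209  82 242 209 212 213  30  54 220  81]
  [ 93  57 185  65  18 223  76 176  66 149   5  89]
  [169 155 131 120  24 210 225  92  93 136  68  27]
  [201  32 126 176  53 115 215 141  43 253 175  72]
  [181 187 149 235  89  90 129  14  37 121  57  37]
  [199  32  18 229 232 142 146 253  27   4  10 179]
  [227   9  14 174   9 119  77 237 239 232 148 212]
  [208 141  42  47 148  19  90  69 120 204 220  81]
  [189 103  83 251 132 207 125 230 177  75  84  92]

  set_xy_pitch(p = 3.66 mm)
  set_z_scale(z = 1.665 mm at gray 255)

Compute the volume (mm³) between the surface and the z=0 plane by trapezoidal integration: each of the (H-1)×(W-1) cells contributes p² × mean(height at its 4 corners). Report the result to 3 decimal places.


1278.635

height_mm = gray/255 × 1.665; cell vol = 3.66² × mean(4 corners)
unit = 3.66² × 1.665 / (4×255) = 0.0218663 mm³ per gray-sum
row 0: Σ corner-gray over 11 cells = 4407  → 96.3650
row 1: Σ corner-gray over 11 cells = 4996  → 109.2443
row 2: Σ corner-gray over 11 cells = 5983  → 130.8264
row 3: Σ corner-gray over 11 cells = 5498  → 120.2212
row 4: Σ corner-gray over 11 cells = 4926  → 107.7136
row 5: Σ corner-gray over 11 cells = 5635  → 123.2169
row 6: Σ corner-gray over 11 cells = 5365  → 117.3130
row 7: Σ corner-gray over 11 cells = 4998  → 109.2880
row 8: Σ corner-gray over 11 cells = 5519  → 120.6804
row 9: Σ corner-gray over 11 cells = 5444  → 119.0404
row 10: Σ corner-gray over 11 cells = 5704  → 124.7256
Σ rows: total corner-gray = 58475  → 1278.6346 mm³


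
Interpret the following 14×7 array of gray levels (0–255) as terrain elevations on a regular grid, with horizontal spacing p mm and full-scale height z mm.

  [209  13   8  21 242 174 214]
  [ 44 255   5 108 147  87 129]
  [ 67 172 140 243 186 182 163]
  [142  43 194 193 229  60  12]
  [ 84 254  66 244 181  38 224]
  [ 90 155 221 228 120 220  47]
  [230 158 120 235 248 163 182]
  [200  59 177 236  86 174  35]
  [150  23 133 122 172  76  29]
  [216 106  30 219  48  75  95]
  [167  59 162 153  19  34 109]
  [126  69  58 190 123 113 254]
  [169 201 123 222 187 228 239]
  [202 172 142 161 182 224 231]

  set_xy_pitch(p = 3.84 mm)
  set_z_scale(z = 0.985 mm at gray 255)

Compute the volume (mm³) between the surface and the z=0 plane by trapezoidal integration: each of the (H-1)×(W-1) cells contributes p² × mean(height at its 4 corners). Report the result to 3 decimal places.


629.790

height_mm = gray/255 × 0.985; cell vol = 3.84² × mean(4 corners)
unit = 3.84² × 0.985 / (4×255) = 0.0142396 mm³ per gray-sum
row 0: Σ corner-gray over 6 cells = 2716  → 38.6748
row 1: Σ corner-gray over 6 cells = 3453  → 49.1694
row 2: Σ corner-gray over 6 cells = 3668  → 52.2309
row 3: Σ corner-gray over 6 cells = 3466  → 49.3545
row 4: Σ corner-gray over 6 cells = 3899  → 55.5203
row 5: Σ corner-gray over 6 cells = 4285  → 61.0168
row 6: Σ corner-gray over 6 cells = 3959  → 56.3747
row 7: Σ corner-gray over 6 cells = 2930  → 41.7221
row 8: Σ corner-gray over 6 cells = 2498  → 35.5706
row 9: Σ corner-gray over 6 cells = 2397  → 34.1324
row 10: Σ corner-gray over 6 cells = 2616  → 37.2509
row 11: Σ corner-gray over 6 cells = 3816  → 54.3384
row 12: Σ corner-gray over 6 cells = 4525  → 64.4343
Σ rows: total corner-gray = 44228  → 629.7901 mm³


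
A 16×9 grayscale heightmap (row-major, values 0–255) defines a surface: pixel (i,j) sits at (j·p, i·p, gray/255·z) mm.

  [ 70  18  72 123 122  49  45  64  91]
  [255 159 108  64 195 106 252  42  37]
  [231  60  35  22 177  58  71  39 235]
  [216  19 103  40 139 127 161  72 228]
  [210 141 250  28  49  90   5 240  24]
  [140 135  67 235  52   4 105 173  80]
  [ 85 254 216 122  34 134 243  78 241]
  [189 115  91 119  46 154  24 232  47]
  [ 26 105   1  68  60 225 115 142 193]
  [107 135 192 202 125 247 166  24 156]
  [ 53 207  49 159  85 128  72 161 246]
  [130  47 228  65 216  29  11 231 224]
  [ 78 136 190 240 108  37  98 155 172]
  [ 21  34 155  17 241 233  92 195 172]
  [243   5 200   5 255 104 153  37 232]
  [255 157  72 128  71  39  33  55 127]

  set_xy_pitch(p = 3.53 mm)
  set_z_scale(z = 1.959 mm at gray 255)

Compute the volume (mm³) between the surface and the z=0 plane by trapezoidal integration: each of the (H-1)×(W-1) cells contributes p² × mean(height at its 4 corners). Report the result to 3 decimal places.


height_mm = gray/255 × 1.959; cell vol = 3.53² × mean(4 corners)
unit = 3.53² × 1.959 / (4×255) = 0.0239323 mm³ per gray-sum
row 0: Σ corner-gray over 8 cells = 3291  → 78.7611
row 1: Σ corner-gray over 8 cells = 3534  → 84.5766
row 2: Σ corner-gray over 8 cells = 3156  → 75.5302
row 3: Σ corner-gray over 8 cells = 3606  → 86.2997
row 4: Σ corner-gray over 8 cells = 3602  → 86.2040
row 5: Σ corner-gray over 8 cells = 4250  → 101.7121
row 6: Σ corner-gray over 8 cells = 4286  → 102.5737
row 7: Σ corner-gray over 8 cells = 3449  → 82.5424
row 8: Σ corner-gray over 8 cells = 4096  → 98.0265
row 9: Σ corner-gray over 8 cells = 4466  → 106.8815
row 10: Σ corner-gray over 8 cells = 4029  → 96.4231
row 11: Σ corner-gray over 8 cells = 4186  → 100.1804
row 12: Σ corner-gray over 8 cells = 4305  → 103.0284
row 13: Σ corner-gray over 8 cells = 4120  → 98.6009
row 14: Σ corner-gray over 8 cells = 3485  → 83.4039
Σ rows: total corner-gray = 57861  → 1384.7444 mm³

1384.744


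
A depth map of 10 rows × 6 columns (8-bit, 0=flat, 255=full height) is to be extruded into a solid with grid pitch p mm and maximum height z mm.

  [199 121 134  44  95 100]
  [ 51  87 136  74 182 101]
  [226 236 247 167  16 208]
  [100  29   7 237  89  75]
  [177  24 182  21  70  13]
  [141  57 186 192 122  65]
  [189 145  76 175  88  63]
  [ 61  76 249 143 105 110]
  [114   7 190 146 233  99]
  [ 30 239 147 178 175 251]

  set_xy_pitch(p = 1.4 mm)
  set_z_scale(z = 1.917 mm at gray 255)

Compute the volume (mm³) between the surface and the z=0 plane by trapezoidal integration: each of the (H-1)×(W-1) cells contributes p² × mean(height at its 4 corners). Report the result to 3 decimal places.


82.543

height_mm = gray/255 × 1.917; cell vol = 1.4² × mean(4 corners)
unit = 1.4² × 1.917 / (4×255) = 0.00368365 mm³ per gray-sum
row 0: Σ corner-gray over 5 cells = 2197  → 8.0930
row 1: Σ corner-gray over 5 cells = 2876  → 10.5942
row 2: Σ corner-gray over 5 cells = 2665  → 9.8169
row 3: Σ corner-gray over 5 cells = 1683  → 6.1996
row 4: Σ corner-gray over 5 cells = 2104  → 7.7504
row 5: Σ corner-gray over 5 cells = 2540  → 9.3565
row 6: Σ corner-gray over 5 cells = 2537  → 9.3454
row 7: Σ corner-gray over 5 cells = 2682  → 9.8795
row 8: Σ corner-gray over 5 cells = 3124  → 11.5077
Σ rows: total corner-gray = 22408  → 82.5432 mm³


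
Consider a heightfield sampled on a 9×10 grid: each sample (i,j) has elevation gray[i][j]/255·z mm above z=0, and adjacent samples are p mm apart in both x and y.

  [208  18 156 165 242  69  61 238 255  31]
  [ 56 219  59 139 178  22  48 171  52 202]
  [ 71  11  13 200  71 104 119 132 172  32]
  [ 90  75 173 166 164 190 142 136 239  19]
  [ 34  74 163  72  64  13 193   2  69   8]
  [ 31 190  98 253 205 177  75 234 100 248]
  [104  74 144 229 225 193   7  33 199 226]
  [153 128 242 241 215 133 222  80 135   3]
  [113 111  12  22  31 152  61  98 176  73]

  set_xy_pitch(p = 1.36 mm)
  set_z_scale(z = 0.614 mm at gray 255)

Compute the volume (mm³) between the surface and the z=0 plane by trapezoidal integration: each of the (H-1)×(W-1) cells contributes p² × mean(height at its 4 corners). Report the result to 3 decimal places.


40.773

height_mm = gray/255 × 0.614; cell vol = 1.36² × mean(4 corners)
unit = 1.36² × 0.614 / (4×255) = 0.00111339 mm³ per gray-sum
row 0: Σ corner-gray over 9 cells = 4681  → 5.2118
row 1: Σ corner-gray over 9 cells = 3781  → 4.2097
row 2: Σ corner-gray over 9 cells = 4426  → 4.9278
row 3: Σ corner-gray over 9 cells = 4021  → 4.4769
row 4: Σ corner-gray over 9 cells = 4285  → 4.7709
row 5: Σ corner-gray over 9 cells = 5481  → 6.1025
row 6: Σ corner-gray over 9 cells = 5486  → 6.1080
row 7: Σ corner-gray over 9 cells = 4460  → 4.9657
Σ rows: total corner-gray = 36621  → 40.7733 mm³


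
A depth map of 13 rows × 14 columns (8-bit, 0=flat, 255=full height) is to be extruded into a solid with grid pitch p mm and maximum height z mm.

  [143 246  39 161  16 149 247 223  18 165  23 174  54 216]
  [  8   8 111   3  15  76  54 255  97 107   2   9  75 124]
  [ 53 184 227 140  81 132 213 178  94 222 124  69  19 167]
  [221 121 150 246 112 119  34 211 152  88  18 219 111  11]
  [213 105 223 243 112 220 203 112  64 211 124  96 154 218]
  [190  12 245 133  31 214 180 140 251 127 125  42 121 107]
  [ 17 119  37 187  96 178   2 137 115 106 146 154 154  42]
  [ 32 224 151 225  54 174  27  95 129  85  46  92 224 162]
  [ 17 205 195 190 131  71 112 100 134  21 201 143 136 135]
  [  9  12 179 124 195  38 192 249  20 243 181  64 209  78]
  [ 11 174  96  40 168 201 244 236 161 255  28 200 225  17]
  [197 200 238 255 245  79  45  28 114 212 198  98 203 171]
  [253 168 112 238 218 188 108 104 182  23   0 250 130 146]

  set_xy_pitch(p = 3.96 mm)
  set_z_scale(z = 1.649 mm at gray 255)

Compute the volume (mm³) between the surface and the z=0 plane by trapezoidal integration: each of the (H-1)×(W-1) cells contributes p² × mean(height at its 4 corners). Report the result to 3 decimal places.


height_mm = gray/255 × 1.649; cell vol = 3.96² × mean(4 corners)
unit = 3.96² × 1.649 / (4×255) = 0.0253519 mm³ per gray-sum
row 0: Σ corner-gray over 13 cells = 5145  → 130.4356
row 1: Σ corner-gray over 13 cells = 5342  → 135.4300
row 2: Σ corner-gray over 13 cells = 6980  → 176.9564
row 3: Σ corner-gray over 13 cells = 7559  → 191.6352
row 4: Σ corner-gray over 13 cells = 7704  → 195.3112
row 5: Σ corner-gray over 13 cells = 6460  → 163.7734
row 6: Σ corner-gray over 13 cells = 6167  → 156.3453
row 7: Σ corner-gray over 13 cells = 6676  → 169.2494
row 8: Σ corner-gray over 13 cells = 6929  → 175.6635
row 9: Σ corner-gray over 13 cells = 7583  → 192.2436
row 10: Σ corner-gray over 13 cells = 8282  → 209.9646
row 11: Σ corner-gray over 13 cells = 8039  → 203.8041
Σ rows: total corner-gray = 82866  → 2100.8122 mm³

2100.812


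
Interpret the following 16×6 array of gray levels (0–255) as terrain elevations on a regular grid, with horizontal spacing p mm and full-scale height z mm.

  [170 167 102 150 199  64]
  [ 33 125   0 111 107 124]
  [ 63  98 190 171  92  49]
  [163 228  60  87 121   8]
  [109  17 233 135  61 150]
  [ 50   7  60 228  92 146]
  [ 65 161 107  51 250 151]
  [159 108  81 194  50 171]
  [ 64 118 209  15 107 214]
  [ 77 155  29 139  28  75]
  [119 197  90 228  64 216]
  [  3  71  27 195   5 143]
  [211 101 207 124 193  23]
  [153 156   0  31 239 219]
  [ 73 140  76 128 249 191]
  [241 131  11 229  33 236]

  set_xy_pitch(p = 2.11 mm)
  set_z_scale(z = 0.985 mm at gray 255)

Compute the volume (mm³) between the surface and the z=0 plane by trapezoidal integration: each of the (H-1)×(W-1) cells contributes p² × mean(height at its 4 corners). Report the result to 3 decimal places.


height_mm = gray/255 × 0.985; cell vol = 2.11² × mean(4 corners)
unit = 2.11² × 0.985 / (4×255) = 0.00429933 mm³ per gray-sum
row 0: Σ corner-gray over 5 cells = 2313  → 9.9444
row 1: Σ corner-gray over 5 cells = 2057  → 8.8437
row 2: Σ corner-gray over 5 cells = 2377  → 10.2195
row 3: Σ corner-gray over 5 cells = 2314  → 9.9487
row 4: Σ corner-gray over 5 cells = 2121  → 9.1189
row 5: Σ corner-gray over 5 cells = 2324  → 9.9916
row 6: Σ corner-gray over 5 cells = 2550  → 10.9633
row 7: Σ corner-gray over 5 cells = 2372  → 10.1980
row 8: Σ corner-gray over 5 cells = 2030  → 8.7276
row 9: Σ corner-gray over 5 cells = 2347  → 10.0905
row 10: Σ corner-gray over 5 cells = 2235  → 9.6090
row 11: Σ corner-gray over 5 cells = 2226  → 9.5703
row 12: Σ corner-gray over 5 cells = 2708  → 11.6426
row 13: Σ corner-gray over 5 cells = 2674  → 11.4964
row 14: Σ corner-gray over 5 cells = 2735  → 11.7587
Σ rows: total corner-gray = 35383  → 152.1233 mm³

152.123


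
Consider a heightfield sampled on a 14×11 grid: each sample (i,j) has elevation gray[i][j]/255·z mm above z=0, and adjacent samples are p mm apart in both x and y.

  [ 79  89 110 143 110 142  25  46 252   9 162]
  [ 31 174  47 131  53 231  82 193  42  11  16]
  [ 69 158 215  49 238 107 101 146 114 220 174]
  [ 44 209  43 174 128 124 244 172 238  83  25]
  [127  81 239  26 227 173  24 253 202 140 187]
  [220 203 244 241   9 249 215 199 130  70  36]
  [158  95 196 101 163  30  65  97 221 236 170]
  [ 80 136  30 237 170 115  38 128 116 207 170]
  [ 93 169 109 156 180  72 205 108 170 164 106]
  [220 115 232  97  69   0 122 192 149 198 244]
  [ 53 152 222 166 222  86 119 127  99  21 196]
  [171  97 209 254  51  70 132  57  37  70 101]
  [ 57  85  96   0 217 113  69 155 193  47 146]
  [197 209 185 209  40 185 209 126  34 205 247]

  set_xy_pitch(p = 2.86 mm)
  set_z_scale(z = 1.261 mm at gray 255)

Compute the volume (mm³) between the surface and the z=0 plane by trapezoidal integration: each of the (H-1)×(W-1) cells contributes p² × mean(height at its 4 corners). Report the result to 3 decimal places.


707.381

height_mm = gray/255 × 1.261; cell vol = 2.86² × mean(4 corners)
unit = 2.86² × 1.261 / (4×255) = 0.0101122 mm³ per gray-sum
row 0: Σ corner-gray over 10 cells = 4068  → 41.1366
row 1: Σ corner-gray over 10 cells = 4914  → 49.6915
row 2: Σ corner-gray over 10 cells = 5838  → 59.0352
row 3: Σ corner-gray over 10 cells = 5943  → 60.0970
row 4: Σ corner-gray over 10 cells = 6420  → 64.9205
row 5: Σ corner-gray over 10 cells = 6112  → 61.8060
row 6: Σ corner-gray over 10 cells = 5340  → 53.9993
row 7: Σ corner-gray over 10 cells = 5469  → 55.3038
row 8: Σ corner-gray over 10 cells = 5677  → 57.4071
row 9: Σ corner-gray over 10 cells = 5489  → 55.5060
row 10: Σ corner-gray over 10 cells = 4903  → 49.5803
row 11: Σ corner-gray over 10 cells = 4379  → 44.2815
row 12: Σ corner-gray over 10 cells = 5401  → 54.6162
Σ rows: total corner-gray = 69953  → 707.3809 mm³


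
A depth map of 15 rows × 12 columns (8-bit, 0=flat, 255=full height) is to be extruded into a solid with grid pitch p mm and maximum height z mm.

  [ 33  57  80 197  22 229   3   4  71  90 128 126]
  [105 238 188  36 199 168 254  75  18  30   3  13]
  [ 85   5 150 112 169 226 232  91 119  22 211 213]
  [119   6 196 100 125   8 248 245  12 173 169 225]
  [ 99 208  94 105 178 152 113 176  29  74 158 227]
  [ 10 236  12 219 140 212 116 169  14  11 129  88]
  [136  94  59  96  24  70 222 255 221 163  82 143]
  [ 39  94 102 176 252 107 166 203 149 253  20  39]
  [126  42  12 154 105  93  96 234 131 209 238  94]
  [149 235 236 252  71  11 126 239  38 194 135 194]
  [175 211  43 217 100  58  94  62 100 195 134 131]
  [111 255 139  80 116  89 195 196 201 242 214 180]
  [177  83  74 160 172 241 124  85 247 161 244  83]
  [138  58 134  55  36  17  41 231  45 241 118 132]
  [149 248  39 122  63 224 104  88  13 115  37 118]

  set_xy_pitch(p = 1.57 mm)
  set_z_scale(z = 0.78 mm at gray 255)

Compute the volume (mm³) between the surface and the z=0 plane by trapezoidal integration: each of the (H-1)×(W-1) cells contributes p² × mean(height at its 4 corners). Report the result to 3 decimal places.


152.520

height_mm = gray/255 × 0.78; cell vol = 1.57² × mean(4 corners)
unit = 1.57² × 0.78 / (4×255) = 0.00188492 mm³ per gray-sum
row 0: Σ corner-gray over 11 cells = 4457  → 8.4011
row 1: Σ corner-gray over 11 cells = 5508  → 10.3822
row 2: Σ corner-gray over 11 cells = 5880  → 11.0834
row 3: Σ corner-gray over 11 cells = 5808  → 10.9476
row 4: Σ corner-gray over 11 cells = 5514  → 10.3935
row 5: Σ corner-gray over 11 cells = 5465  → 10.3011
row 6: Σ corner-gray over 11 cells = 5973  → 11.2586
row 7: Σ corner-gray over 11 cells = 5970  → 11.2530
row 8: Σ corner-gray over 11 cells = 6265  → 11.8090
row 9: Σ corner-gray over 11 cells = 6151  → 11.5942
row 10: Σ corner-gray over 11 cells = 6479  → 12.2124
row 11: Σ corner-gray over 11 cells = 7187  → 13.5469
row 12: Σ corner-gray over 11 cells = 5664  → 10.6762
row 13: Σ corner-gray over 11 cells = 4595  → 8.6612
Σ rows: total corner-gray = 80916  → 152.5205 mm³


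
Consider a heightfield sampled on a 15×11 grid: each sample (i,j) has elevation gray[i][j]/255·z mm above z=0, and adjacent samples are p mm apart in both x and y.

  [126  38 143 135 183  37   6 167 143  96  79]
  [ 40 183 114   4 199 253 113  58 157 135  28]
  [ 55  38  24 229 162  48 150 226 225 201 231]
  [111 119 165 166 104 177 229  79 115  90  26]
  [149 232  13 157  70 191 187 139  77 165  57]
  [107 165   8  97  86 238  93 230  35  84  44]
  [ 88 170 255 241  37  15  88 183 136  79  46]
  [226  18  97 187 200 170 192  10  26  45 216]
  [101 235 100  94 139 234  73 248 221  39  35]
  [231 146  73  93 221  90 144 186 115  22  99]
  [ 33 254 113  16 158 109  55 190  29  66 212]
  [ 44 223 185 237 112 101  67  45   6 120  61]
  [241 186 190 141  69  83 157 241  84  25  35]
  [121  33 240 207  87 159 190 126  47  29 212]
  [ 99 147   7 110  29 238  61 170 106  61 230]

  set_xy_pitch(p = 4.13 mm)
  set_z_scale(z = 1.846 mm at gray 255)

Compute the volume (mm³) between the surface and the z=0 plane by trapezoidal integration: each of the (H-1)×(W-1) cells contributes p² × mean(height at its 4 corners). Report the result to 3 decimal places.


2164.394

height_mm = gray/255 × 1.846; cell vol = 4.13² × mean(4 corners)
unit = 4.13² × 1.846 / (4×255) = 0.0308696 mm³ per gray-sum
row 0: Σ corner-gray over 10 cells = 4601  → 142.0312
row 1: Σ corner-gray over 10 cells = 5392  → 166.4491
row 2: Σ corner-gray over 10 cells = 5517  → 170.3078
row 3: Σ corner-gray over 10 cells = 5293  → 163.3930
row 4: Σ corner-gray over 10 cells = 4891  → 150.9834
row 5: Σ corner-gray over 10 cells = 4765  → 147.0939
row 6: Σ corner-gray over 10 cells = 4874  → 150.4586
row 7: Σ corner-gray over 10 cells = 5234  → 161.5717
row 8: Σ corner-gray over 10 cells = 5412  → 167.0665
row 9: Σ corner-gray over 10 cells = 4735  → 146.1678
row 10: Σ corner-gray over 10 cells = 4522  → 139.5925
row 11: Σ corner-gray over 10 cells = 4925  → 152.0330
row 12: Σ corner-gray over 10 cells = 5197  → 160.4295
row 13: Σ corner-gray over 10 cells = 4756  → 146.8160
Σ rows: total corner-gray = 70114  → 2164.3943 mm³


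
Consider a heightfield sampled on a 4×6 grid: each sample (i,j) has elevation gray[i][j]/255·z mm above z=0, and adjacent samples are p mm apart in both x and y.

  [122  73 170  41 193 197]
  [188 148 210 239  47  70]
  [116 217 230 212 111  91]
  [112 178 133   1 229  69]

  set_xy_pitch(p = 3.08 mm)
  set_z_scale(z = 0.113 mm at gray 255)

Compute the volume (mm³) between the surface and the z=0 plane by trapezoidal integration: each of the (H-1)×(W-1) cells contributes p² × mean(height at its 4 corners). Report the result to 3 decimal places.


9.587

height_mm = gray/255 × 0.113; cell vol = 3.08² × mean(4 corners)
unit = 3.08² × 0.113 / (4×255) = 0.00105094 mm³ per gray-sum
row 0: Σ corner-gray over 5 cells = 2819  → 2.9626
row 1: Σ corner-gray over 5 cells = 3293  → 3.4608
row 2: Σ corner-gray over 5 cells = 3010  → 3.1633
Σ rows: total corner-gray = 9122  → 9.5867 mm³


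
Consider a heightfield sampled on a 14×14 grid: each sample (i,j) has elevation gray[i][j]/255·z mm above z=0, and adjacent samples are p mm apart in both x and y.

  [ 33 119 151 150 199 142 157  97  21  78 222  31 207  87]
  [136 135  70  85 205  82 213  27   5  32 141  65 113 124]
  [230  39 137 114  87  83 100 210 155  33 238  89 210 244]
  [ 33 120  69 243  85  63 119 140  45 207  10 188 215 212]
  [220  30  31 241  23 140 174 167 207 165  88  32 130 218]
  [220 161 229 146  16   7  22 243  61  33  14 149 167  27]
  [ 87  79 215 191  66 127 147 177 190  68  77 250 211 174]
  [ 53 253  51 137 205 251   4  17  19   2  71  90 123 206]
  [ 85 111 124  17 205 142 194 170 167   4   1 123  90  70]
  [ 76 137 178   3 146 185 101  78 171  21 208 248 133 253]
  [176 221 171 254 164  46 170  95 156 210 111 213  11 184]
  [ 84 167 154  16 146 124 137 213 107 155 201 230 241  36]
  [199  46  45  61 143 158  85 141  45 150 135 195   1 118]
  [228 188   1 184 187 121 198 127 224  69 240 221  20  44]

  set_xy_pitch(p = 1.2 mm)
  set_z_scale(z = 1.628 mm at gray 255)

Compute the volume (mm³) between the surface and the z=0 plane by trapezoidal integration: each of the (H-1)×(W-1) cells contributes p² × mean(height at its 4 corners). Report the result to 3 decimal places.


195.374

height_mm = gray/255 × 1.628; cell vol = 1.2² × mean(4 corners)
unit = 1.2² × 1.628 / (4×255) = 0.00229835 mm³ per gray-sum
row 0: Σ corner-gray over 13 cells = 5874  → 13.5005
row 1: Σ corner-gray over 13 cells = 6070  → 13.9510
row 2: Σ corner-gray over 13 cells = 6717  → 15.4380
row 3: Σ corner-gray over 13 cells = 6547  → 15.0473
row 4: Σ corner-gray over 13 cells = 6037  → 13.8752
row 5: Σ corner-gray over 13 cells = 6600  → 15.1691
row 6: Σ corner-gray over 13 cells = 6562  → 15.0818
row 7: Σ corner-gray over 13 cells = 5556  → 12.7696
row 8: Σ corner-gray over 13 cells = 6398  → 14.7049
row 9: Σ corner-gray over 13 cells = 7551  → 17.3549
row 10: Σ corner-gray over 13 cells = 7906  → 18.1708
row 11: Σ corner-gray over 13 cells = 6629  → 15.2358
row 12: Σ corner-gray over 13 cells = 6559  → 15.0749
Σ rows: total corner-gray = 85006  → 195.3738 mm³


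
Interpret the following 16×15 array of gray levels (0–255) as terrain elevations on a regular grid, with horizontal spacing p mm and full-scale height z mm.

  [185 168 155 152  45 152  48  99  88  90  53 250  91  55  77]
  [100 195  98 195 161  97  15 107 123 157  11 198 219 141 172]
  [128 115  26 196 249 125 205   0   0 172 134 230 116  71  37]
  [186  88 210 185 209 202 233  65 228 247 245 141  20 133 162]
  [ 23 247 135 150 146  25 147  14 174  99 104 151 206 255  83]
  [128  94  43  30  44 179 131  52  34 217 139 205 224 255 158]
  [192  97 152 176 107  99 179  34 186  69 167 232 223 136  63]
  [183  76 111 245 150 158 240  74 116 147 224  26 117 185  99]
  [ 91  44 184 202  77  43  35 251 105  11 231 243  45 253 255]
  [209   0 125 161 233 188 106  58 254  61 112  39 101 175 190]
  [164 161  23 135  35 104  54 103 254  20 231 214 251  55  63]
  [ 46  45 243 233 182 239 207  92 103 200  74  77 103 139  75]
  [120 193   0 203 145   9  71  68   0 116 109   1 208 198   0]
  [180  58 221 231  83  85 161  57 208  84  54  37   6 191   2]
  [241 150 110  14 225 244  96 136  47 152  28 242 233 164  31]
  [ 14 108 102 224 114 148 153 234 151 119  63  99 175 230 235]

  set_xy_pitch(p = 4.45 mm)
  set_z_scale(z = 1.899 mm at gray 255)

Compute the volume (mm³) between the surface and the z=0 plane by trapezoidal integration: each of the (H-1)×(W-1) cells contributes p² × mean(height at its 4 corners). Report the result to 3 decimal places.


4105.760

height_mm = gray/255 × 1.899; cell vol = 4.45² × mean(4 corners)
unit = 4.45² × 1.899 / (4×255) = 0.0368676 mm³ per gray-sum
row 0: Σ corner-gray over 14 cells = 6860  → 252.9117
row 1: Σ corner-gray over 14 cells = 7149  → 263.5664
row 2: Σ corner-gray over 14 cells = 8203  → 302.4249
row 3: Σ corner-gray over 14 cells = 8572  → 316.0290
row 4: Σ corner-gray over 14 cells = 7392  → 272.5253
row 5: Σ corner-gray over 14 cells = 7549  → 278.3135
row 6: Σ corner-gray over 14 cells = 7989  → 294.5352
row 7: Σ corner-gray over 14 cells = 7814  → 288.0834
row 8: Σ corner-gray over 14 cells = 7419  → 273.5207
row 9: Σ corner-gray over 14 cells = 7132  → 262.9397
row 10: Σ corner-gray over 14 cells = 7502  → 276.5807
row 11: Σ corner-gray over 14 cells = 6757  → 249.1143
row 12: Σ corner-gray over 14 cells = 5896  → 217.3713
row 13: Σ corner-gray over 14 cells = 7088  → 261.3175
row 14: Σ corner-gray over 14 cells = 8043  → 296.5261
Σ rows: total corner-gray = 111365  → 4105.7598 mm³


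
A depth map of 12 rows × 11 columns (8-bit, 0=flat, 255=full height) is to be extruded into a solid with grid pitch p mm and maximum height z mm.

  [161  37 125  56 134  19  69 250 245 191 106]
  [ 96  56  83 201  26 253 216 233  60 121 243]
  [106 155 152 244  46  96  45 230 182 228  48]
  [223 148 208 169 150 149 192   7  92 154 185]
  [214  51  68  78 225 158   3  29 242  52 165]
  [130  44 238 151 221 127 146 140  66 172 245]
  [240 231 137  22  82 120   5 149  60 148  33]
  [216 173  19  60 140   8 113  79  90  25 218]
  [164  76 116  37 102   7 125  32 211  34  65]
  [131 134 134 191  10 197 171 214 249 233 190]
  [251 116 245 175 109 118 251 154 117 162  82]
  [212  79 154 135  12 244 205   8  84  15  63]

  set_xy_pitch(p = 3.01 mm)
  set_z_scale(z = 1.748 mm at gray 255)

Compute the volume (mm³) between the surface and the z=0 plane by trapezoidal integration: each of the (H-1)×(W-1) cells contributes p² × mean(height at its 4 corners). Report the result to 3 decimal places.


height_mm = gray/255 × 1.748; cell vol = 3.01² × mean(4 corners)
unit = 3.01² × 1.748 / (4×255) = 0.0155265 mm³ per gray-sum
row 0: Σ corner-gray over 10 cells = 5356  → 83.1601
row 1: Σ corner-gray over 10 cells = 5747  → 89.2309
row 2: Σ corner-gray over 10 cells = 5856  → 90.9233
row 3: Σ corner-gray over 10 cells = 5137  → 79.7598
row 4: Σ corner-gray over 10 cells = 5176  → 80.3653
row 5: Σ corner-gray over 10 cells = 5166  → 80.2100
row 6: Σ corner-gray over 10 cells = 4029  → 62.5564
row 7: Σ corner-gray over 10 cells = 3557  → 55.2278
row 8: Σ corner-gray over 10 cells = 5096  → 79.1232
row 9: Σ corner-gray over 10 cells = 6614  → 102.6924
row 10: Σ corner-gray over 10 cells = 5374  → 83.4395
Σ rows: total corner-gray = 57108  → 886.6888 mm³

886.689


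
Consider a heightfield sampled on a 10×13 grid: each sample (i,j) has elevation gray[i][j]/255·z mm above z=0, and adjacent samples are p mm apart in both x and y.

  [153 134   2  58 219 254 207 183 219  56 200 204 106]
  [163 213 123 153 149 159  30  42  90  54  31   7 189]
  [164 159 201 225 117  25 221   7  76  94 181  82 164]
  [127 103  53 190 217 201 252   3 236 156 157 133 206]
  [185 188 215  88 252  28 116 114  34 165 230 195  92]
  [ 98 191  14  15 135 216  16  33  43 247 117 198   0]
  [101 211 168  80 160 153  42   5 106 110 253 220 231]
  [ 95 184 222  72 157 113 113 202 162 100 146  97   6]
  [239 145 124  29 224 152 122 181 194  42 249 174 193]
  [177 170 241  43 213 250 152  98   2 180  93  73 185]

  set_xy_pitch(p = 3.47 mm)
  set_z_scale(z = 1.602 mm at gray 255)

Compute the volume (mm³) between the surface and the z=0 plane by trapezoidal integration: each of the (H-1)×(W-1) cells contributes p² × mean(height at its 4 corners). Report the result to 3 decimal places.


height_mm = gray/255 × 1.602; cell vol = 3.47² × mean(4 corners)
unit = 3.47² × 1.602 / (4×255) = 0.0189113 mm³ per gray-sum
row 0: Σ corner-gray over 12 cells = 6185  → 116.9664
row 1: Σ corner-gray over 12 cells = 5558  → 105.1090
row 2: Σ corner-gray over 12 cells = 6839  → 129.3344
row 3: Σ corner-gray over 12 cells = 7262  → 137.3338
row 4: Σ corner-gray over 12 cells = 6075  → 114.8861
row 5: Σ corner-gray over 12 cells = 5896  → 111.5010
row 6: Σ corner-gray over 12 cells = 6585  → 124.5309
row 7: Σ corner-gray over 12 cells = 6941  → 131.2633
row 8: Σ corner-gray over 12 cells = 7096  → 134.1946
Σ rows: total corner-gray = 58437  → 1105.1194 mm³

1105.119


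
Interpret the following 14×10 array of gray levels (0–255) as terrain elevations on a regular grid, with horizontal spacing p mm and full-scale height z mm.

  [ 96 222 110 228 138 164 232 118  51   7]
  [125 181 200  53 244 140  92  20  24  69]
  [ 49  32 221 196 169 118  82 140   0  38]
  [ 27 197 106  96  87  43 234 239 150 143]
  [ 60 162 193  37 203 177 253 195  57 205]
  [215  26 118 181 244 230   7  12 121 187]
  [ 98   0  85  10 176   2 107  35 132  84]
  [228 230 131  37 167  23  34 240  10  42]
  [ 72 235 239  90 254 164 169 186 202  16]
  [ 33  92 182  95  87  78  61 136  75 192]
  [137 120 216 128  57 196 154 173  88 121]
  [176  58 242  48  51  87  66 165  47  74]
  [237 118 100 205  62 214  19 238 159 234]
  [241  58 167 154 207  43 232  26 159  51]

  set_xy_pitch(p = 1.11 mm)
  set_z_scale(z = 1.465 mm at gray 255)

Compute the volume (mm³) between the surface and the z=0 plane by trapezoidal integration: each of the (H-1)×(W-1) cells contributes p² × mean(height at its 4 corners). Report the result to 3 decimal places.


104.332

height_mm = gray/255 × 1.465; cell vol = 1.11² × mean(4 corners)
unit = 1.11² × 1.465 / (4×255) = 0.00176963 mm³ per gray-sum
row 0: Σ corner-gray over 9 cells = 4731  → 8.3721
row 1: Σ corner-gray over 9 cells = 4105  → 7.2643
row 2: Σ corner-gray over 9 cells = 4477  → 7.9227
row 3: Σ corner-gray over 9 cells = 5293  → 9.3667
row 4: Σ corner-gray over 9 cells = 5099  → 9.0234
row 5: Σ corner-gray over 9 cells = 3556  → 6.2928
row 6: Σ corner-gray over 9 cells = 3290  → 5.8221
row 7: Σ corner-gray over 9 cells = 5180  → 9.1667
row 8: Σ corner-gray over 9 cells = 5003  → 8.8535
row 9: Σ corner-gray over 9 cells = 4359  → 7.7138
row 10: Σ corner-gray over 9 cells = 4300  → 7.6094
row 11: Σ corner-gray over 9 cells = 4479  → 7.9262
row 12: Σ corner-gray over 9 cells = 5085  → 8.9986
Σ rows: total corner-gray = 58957  → 104.3323 mm³


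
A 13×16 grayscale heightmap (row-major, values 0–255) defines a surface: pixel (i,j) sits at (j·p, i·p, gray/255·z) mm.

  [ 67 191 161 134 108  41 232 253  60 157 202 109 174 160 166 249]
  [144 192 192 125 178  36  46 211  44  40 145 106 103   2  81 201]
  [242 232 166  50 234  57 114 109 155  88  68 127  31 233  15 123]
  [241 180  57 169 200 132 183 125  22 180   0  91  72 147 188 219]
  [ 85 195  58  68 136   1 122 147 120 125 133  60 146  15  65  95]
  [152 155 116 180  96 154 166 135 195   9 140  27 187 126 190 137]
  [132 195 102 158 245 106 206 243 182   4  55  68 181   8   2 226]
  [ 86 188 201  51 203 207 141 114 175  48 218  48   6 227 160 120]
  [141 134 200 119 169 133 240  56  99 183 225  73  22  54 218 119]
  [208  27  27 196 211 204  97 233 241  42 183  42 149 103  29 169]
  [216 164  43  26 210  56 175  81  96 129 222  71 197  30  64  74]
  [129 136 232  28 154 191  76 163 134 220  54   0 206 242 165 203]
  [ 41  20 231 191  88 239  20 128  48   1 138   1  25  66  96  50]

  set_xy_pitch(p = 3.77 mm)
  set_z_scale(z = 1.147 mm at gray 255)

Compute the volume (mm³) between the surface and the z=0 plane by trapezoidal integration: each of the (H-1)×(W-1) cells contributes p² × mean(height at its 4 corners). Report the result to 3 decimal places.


1455.163

height_mm = gray/255 × 1.147; cell vol = 3.77² × mean(4 corners)
unit = 3.77² × 1.147 / (4×255) = 0.0159825 mm³ per gray-sum
row 0: Σ corner-gray over 15 cells = 7959  → 127.2051
row 1: Σ corner-gray over 15 cells = 7070  → 112.9966
row 2: Σ corner-gray over 15 cells = 7675  → 122.6660
row 3: Σ corner-gray over 15 cells = 6914  → 110.5033
row 4: Σ corner-gray over 15 cells = 7003  → 111.9258
row 5: Σ corner-gray over 15 cells = 7909  → 126.4060
row 6: Σ corner-gray over 15 cells = 8048  → 128.6275
row 7: Σ corner-gray over 15 cells = 8290  → 132.4953
row 8: Σ corner-gray over 15 cells = 8055  → 128.7394
row 9: Σ corner-gray over 15 cells = 7363  → 117.6795
row 10: Σ corner-gray over 15 cells = 7752  → 123.8967
row 11: Σ corner-gray over 15 cells = 7009  → 112.0217
Σ rows: total corner-gray = 91047  → 1455.1628 mm³


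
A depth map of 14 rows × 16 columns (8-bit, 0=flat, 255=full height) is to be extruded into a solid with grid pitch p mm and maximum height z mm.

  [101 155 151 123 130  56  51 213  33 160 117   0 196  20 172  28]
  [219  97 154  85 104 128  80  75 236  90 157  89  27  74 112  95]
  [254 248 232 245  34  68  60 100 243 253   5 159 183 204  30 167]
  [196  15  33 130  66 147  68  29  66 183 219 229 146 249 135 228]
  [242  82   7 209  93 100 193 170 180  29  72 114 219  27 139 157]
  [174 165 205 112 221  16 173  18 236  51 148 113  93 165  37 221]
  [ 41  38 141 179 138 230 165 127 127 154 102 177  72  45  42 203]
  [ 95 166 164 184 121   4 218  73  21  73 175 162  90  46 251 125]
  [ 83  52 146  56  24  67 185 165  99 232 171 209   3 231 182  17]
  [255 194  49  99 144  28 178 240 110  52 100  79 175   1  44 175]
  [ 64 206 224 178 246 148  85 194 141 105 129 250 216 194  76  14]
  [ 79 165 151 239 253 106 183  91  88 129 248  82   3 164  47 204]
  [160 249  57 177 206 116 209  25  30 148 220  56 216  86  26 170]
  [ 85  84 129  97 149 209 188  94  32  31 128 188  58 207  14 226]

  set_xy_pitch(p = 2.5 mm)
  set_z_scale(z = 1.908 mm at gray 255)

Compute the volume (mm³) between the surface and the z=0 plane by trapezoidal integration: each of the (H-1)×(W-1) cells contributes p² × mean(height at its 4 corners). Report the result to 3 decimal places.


height_mm = gray/255 × 1.908; cell vol = 2.5² × mean(4 corners)
unit = 2.5² × 1.908 / (4×255) = 0.0116912 mm³ per gray-sum
row 0: Σ corner-gray over 15 cells = 6613  → 77.3137
row 1: Σ corner-gray over 15 cells = 7879  → 92.1148
row 2: Σ corner-gray over 15 cells = 8403  → 98.2410
row 3: Σ corner-gray over 15 cells = 7521  → 87.9293
row 4: Σ corner-gray over 15 cells = 7568  → 88.4788
row 5: Σ corner-gray over 15 cells = 7619  → 89.0751
row 6: Σ corner-gray over 15 cells = 7434  → 86.9122
row 7: Σ corner-gray over 15 cells = 7460  → 87.2162
row 8: Σ corner-gray over 15 cells = 7160  → 83.7088
row 9: Σ corner-gray over 15 cells = 8278  → 96.7796
row 10: Σ corner-gray over 15 cells = 9043  → 105.7233
row 11: Σ corner-gray over 15 cells = 8153  → 95.3182
row 12: Σ corner-gray over 15 cells = 7499  → 87.6721
Σ rows: total corner-gray = 100630  → 1176.4831 mm³

1176.483


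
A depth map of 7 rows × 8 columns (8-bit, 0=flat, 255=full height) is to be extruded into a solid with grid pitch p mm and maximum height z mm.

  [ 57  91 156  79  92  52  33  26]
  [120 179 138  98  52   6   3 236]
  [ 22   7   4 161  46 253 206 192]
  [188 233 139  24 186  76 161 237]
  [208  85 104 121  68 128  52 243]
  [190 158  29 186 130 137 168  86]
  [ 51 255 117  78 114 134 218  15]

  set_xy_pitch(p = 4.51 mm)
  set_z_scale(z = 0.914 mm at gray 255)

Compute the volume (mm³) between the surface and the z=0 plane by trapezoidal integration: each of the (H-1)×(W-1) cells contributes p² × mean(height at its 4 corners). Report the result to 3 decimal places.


height_mm = gray/255 × 0.914; cell vol = 4.51² × mean(4 corners)
unit = 4.51² × 0.914 / (4×255) = 0.0182263 mm³ per gray-sum
row 0: Σ corner-gray over 7 cells = 2397  → 43.6885
row 1: Σ corner-gray over 7 cells = 2876  → 52.4189
row 2: Σ corner-gray over 7 cells = 3631  → 66.1798
row 3: Σ corner-gray over 7 cells = 3630  → 66.1616
row 4: Σ corner-gray over 7 cells = 3459  → 63.0449
row 5: Σ corner-gray over 7 cells = 3790  → 69.0778
Σ rows: total corner-gray = 19783  → 360.5714 mm³

360.571


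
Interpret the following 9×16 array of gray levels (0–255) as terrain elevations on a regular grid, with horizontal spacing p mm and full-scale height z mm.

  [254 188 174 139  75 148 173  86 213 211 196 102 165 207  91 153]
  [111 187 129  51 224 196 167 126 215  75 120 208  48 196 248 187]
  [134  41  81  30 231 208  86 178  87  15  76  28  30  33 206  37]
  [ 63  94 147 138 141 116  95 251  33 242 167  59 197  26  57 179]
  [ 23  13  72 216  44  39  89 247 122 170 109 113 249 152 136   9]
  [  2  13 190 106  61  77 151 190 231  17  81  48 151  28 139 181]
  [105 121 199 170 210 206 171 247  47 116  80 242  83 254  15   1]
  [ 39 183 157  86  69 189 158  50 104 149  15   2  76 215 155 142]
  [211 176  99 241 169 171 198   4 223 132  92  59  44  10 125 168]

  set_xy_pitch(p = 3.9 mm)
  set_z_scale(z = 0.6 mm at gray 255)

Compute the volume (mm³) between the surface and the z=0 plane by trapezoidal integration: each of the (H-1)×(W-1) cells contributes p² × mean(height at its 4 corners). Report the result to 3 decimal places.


539.132

height_mm = gray/255 × 0.6; cell vol = 3.9² × mean(4 corners)
unit = 3.9² × 0.6 / (4×255) = 0.00894706 mm³ per gray-sum
row 0: Σ corner-gray over 15 cells = 9421  → 84.2902
row 1: Σ corner-gray over 15 cells = 7509  → 67.1835
row 2: Σ corner-gray over 15 cells = 6599  → 59.0416
row 3: Σ corner-gray over 15 cells = 7342  → 65.6893
row 4: Σ corner-gray over 15 cells = 6723  → 60.1511
row 5: Σ corner-gray over 15 cells = 7577  → 67.7919
row 6: Σ corner-gray over 15 cells = 7825  → 70.0107
row 7: Σ corner-gray over 15 cells = 7262  → 64.9735
Σ rows: total corner-gray = 60258  → 539.1319 mm³


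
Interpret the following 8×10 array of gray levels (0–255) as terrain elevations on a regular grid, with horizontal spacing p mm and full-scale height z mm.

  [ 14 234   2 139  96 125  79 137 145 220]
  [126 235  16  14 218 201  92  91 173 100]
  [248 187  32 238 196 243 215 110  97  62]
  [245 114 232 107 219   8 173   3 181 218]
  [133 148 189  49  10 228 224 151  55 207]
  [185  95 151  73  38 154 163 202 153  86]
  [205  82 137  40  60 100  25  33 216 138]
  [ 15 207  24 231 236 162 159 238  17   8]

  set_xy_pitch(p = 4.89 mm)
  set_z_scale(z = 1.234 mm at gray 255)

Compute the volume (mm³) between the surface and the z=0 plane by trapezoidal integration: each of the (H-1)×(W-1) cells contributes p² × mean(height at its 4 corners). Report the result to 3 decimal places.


height_mm = gray/255 × 1.234; cell vol = 4.89² × mean(4 corners)
unit = 4.89² × 1.234 / (4×255) = 0.028929 mm³ per gray-sum
row 0: Σ corner-gray over 9 cells = 4454  → 128.8496
row 1: Σ corner-gray over 9 cells = 5252  → 151.9349
row 2: Σ corner-gray over 9 cells = 5483  → 158.6174
row 3: Σ corner-gray over 9 cells = 4985  → 144.2108
row 4: Σ corner-gray over 9 cells = 4777  → 138.1936
row 5: Σ corner-gray over 9 cells = 4058  → 117.3937
row 6: Σ corner-gray over 9 cells = 4300  → 124.3945
Σ rows: total corner-gray = 33309  → 963.5945 mm³

963.594
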